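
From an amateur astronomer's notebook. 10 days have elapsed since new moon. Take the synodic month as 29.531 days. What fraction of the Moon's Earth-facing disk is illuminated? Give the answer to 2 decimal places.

The Moon has covered 10/29.531 of its cycle, so θ ≈ 360° × 10/29.531 = 121.9°.
With cos θ = (-0.529), the lit fraction is (1 − (-0.529))/2 ≈ 0.764.

0.76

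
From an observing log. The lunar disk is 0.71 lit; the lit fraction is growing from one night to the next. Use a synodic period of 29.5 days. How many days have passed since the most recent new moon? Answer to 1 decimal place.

cos θ = 1 − 2f = -0.420, giving a principal value of 114.8°.
The Moon is waxing (0°–180°), so θ = 114.8° directly.
That fraction of the synodic month is 114.8/360 × 29.5 d ≈ 9.41 d.

9.4 days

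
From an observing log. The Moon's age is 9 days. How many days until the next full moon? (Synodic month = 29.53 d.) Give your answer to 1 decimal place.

5.8 days

Full moon is 0.5 of the way through the cycle: age 0.5 × 29.53 = 14.765 d.
So 5.765 days remain (14.765 − 9).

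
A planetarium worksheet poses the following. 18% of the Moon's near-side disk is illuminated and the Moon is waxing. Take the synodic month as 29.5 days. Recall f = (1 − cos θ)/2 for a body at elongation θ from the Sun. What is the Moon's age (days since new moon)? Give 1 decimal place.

Invert f = (1 − cos θ)/2 to get cos θ = 1 − 2(0.18) = 0.640, hence θ₀ = arccos 0.640 = 50.2°.
The Moon is waxing (0°–180°), so θ = 50.2° directly.
That fraction of the synodic month is 50.2/360 × 29.5 d ≈ 4.11 d.

4.1 days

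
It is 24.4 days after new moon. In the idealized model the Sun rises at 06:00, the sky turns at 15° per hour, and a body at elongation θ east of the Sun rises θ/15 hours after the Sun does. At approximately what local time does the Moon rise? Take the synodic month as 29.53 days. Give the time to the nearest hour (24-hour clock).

Phase angle: θ = 360°·(24.4 d)/(29.53 d) = 297.5°.
Delay after the Sun = 297.5° / (15°/h) ≈ 19.83 h.
06:00 + 19.83 h ≈ 01:50 → 02:00 to the nearest hour.

02:00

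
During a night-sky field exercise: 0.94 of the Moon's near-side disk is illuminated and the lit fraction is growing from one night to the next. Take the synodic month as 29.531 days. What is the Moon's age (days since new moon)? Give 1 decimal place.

From f = (1 − cos θ)/2: cos θ = 1 − 2×0.94 = -0.880; arccos → 151.6°.
Before full moon the principal value applies: θ = 151.6°.
Age = 29.531 × 151.6°/360° ≈ 12.44 days.

12.4 days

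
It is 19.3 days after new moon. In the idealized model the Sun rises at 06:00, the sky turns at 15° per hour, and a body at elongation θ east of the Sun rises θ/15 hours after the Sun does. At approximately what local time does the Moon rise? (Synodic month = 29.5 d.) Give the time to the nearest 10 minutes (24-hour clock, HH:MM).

The Moon has covered 19.3/29.5 of its cycle, so θ ≈ 360° × 19.3/29.5 = 235.5°.
The Moon trails the Sun by θ/15 = 235.5/15 ≈ 15.70 hours.
06:00 + 15.702 h ≈ 21:42 → 21:40 to the nearest ten minutes.

21:40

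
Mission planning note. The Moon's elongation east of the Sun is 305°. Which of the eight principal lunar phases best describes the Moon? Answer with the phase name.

305° lies in the waning crescent sector of the 8-phase cycle.

waning crescent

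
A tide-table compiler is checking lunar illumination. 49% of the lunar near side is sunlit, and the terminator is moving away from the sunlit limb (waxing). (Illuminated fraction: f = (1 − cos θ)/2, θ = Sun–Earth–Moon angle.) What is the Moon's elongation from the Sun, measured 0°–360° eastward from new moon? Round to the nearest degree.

89°

Invert f = (1 − cos θ)/2 to get cos θ = 1 − 2(0.49) = 0.020, hence θ₀ = arccos 0.020 = 88.9°.
Before full moon the principal value applies: θ = 88.9°.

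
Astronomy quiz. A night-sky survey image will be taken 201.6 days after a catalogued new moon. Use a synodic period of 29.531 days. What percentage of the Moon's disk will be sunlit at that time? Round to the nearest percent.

Reduce mod P: 201.6 − 6×29.531 = 24.41 d into the current lunation.
The Moon has covered 24.41/29.531 of its cycle, so θ ≈ 360° × 24.41/29.531 = 297.6°.
Illuminated fraction = (1 − cos 297.6°)/2 = (1 − 0.464)/2 ≈ 0.268, so 27%.

27%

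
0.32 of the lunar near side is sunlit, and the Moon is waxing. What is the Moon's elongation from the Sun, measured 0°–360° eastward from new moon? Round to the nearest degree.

69°

cos θ = 1 − 2f = 0.360, giving a principal value of 68.9°.
Waxing ⇒ before full, so θ = 68.9°.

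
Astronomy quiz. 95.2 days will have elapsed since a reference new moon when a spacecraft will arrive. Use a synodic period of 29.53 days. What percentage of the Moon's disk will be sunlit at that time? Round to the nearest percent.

95.2 d spans 3 complete synodic months (3 × 29.53 = 88.59 d) plus 6.61 d.
Phase angle: θ = 360°·(6.61 d)/(29.53 d) = 80.6°.
cos 80.6° = 0.164, so f = (1 − 0.164)/2 = 0.418, so 42%.

42%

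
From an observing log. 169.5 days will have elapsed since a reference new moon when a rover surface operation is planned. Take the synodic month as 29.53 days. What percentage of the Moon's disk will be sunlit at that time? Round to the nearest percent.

53%

169.5 d spans 5 complete synodic months (5 × 29.53 = 147.65 d) plus 21.85 d.
Phase angle: θ = 360°·(21.85 d)/(29.53 d) = 266.4°.
With cos θ = (-0.063), the lit fraction is (1 − (-0.063))/2 ≈ 0.532, so 53%.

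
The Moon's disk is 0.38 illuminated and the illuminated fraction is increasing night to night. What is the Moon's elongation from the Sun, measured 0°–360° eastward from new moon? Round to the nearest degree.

cos θ = 1 − 2f = 0.240, giving a principal value of 76.1°.
Waxing ⇒ before full, so θ = 76.1°.

76°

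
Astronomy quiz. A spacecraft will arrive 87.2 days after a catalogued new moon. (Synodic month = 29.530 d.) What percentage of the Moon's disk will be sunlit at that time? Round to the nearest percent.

2%

87.2 d spans 2 complete synodic months (2 × 29.530 = 59.06 d) plus 28.14 d.
Elongation θ = 360° × 28.14/29.530 ≈ 343.1°.
cos 343.1° = 0.957, so f = (1 − 0.957)/2 = 0.022, so 2%.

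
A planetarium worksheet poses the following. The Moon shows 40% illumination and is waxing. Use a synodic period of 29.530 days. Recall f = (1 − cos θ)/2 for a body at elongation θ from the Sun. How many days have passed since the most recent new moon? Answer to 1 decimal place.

6.4 days

From f = (1 − cos θ)/2: cos θ = 1 − 2×0.40 = 0.200; arccos → 78.5°.
Before full moon the principal value applies: θ = 78.5°.
Age = 29.530 × 78.5°/360° ≈ 6.44 days.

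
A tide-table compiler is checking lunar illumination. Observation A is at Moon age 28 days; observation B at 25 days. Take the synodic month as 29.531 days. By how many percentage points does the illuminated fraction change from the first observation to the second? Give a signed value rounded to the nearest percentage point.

+19 percentage points

First observation: θ = 360°·28/29.531 = 341.3°, so f = 0.026.
Second observation: θ = 304.8°, f = 0.215.
Δf = 0.215 − 0.026 = +0.189, i.e. +19 pp.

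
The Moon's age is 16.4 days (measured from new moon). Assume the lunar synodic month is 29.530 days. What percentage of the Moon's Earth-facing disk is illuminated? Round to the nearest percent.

Elongation θ = 360° × 16.4/29.530 ≈ 199.9°.
cos 199.9° = (-0.940), so f = (1 − (-0.940))/2 = 0.970, so 97%.

97%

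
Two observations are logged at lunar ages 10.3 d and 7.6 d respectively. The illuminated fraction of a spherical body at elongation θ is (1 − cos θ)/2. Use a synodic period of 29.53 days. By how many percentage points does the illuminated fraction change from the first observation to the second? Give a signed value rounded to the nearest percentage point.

θ₁ = 360° × 10.3/29.53 = 125.6°, f₁ = (1 − cos θ₁)/2 = 0.791.
θ₂ = 360° × 7.6/29.53 = 92.7°, f₂ = (1 − cos θ₂)/2 = 0.523.
Change = f₂ − f₁ = -0.268 → -27 percentage points.

-27 pp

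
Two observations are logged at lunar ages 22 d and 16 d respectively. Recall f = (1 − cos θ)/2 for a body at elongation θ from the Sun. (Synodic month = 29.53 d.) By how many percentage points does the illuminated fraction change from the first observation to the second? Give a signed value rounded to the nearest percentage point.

+47 percentage points

First observation: θ = 360°·22/29.53 = 268.2°, so f = 0.516.
Second observation: θ = 195.1°, f = 0.983.
Δf = 0.983 − 0.516 = +0.467, i.e. +47 pp.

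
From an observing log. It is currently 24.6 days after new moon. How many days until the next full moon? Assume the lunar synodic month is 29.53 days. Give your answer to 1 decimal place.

Full moon is 0.5 of the way through the cycle: age 0.5 × 29.53 = 14.765 d.
This lunation's full moon (14.765 d) has passed, so add one period: 44.295 − 24.6 = 19.695 days.

19.7 days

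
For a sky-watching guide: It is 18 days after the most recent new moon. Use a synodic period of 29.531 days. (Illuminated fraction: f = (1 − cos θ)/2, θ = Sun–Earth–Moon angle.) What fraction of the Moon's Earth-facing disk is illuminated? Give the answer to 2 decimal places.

0.89

Phase angle: θ = 360°·(18 d)/(29.531 d) = 219.4°.
cos 219.4° = (-0.772), so f = (1 − (-0.772))/2 = 0.886.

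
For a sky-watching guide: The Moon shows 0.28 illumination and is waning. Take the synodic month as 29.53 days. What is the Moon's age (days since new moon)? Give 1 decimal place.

24.3 days

cos θ = 1 − 2f = 0.440, giving a principal value of 63.9°.
A waning Moon lies in 180°–360°, so θ = 360° − 63.9° = 296.1°.
That fraction of the synodic month is 296.1/360 × 29.53 d ≈ 24.29 d.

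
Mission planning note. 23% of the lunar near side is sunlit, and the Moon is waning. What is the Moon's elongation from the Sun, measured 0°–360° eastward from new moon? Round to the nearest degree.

cos θ = 1 − 2f = 0.540, giving a principal value of 57.3°.
Waning ⇒ past full, so θ = 360° − 57.3° = 302.7°.

303°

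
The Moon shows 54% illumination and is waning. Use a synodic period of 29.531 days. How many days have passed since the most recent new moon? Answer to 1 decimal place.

From f = (1 − cos θ)/2: cos θ = 1 − 2×0.54 = -0.080; arccos → 94.6°.
Waning ⇒ past full, so θ = 360° − 94.6° = 265.4°.
That fraction of the synodic month is 265.4/360 × 29.531 d ≈ 21.77 d.

21.8 days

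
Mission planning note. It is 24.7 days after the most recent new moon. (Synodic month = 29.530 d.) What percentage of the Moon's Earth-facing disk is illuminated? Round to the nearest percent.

24%

Elongation θ = 360° × 24.7/29.530 ≈ 301.1°.
With cos θ = 0.517, the lit fraction is (1 − 0.517)/2 ≈ 0.242, so 24%.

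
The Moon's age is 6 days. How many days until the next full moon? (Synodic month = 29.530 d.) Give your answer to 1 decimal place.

Full moon occurs at elongation 180°, i.e. at age 29.530 × 180/360 = 14.765 d.
So 8.765 days remain (14.765 − 6).

8.8 days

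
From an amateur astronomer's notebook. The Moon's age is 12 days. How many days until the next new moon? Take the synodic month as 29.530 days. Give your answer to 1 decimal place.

17.5 days

The next new moon completes the synodic month: 29.530 − 12 = 17.530 days.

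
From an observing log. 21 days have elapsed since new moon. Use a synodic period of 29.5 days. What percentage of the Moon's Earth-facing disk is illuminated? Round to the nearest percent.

62%

Phase angle: θ = 360°·(21 d)/(29.5 d) = 256.3°.
cos 256.3° = (-0.237), so f = (1 − (-0.237))/2 = 0.619, so 62%.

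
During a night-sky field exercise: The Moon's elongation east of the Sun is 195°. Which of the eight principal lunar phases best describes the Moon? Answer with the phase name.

The full moon sector spans roughly 158°–202°; 195° falls inside it.

full moon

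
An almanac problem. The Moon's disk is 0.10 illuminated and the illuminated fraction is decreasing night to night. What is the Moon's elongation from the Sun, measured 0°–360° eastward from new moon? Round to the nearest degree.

323°

cos θ = 1 − 2f = 0.800, giving a principal value of 36.9°.
Waning ⇒ past full, so θ = 360° − 36.9° = 323.1°.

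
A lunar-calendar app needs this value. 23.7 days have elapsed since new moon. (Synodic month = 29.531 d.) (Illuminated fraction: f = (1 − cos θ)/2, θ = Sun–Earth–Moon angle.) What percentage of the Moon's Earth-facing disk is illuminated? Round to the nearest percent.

34%

Phase angle: θ = 360°·(23.7 d)/(29.531 d) = 288.9°.
Illuminated fraction = (1 − cos 288.9°)/2 = (1 − 0.324)/2 ≈ 0.338, so 34%.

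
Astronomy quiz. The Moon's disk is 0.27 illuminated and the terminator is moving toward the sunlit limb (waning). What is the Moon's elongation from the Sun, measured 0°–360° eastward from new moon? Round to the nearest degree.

Invert f = (1 − cos θ)/2 to get cos θ = 1 − 2(0.27) = 0.460, hence θ₀ = arccos 0.460 = 62.6°.
Since the Moon is past full (waning), take the reflex angle: θ = 360° − 62.6° = 297.4°.

297°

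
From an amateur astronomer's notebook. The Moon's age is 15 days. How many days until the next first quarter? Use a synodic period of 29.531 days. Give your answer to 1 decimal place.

21.9 days

First quarter occurs at elongation 90°, i.e. at age 29.531 × 90/360 = 7.383 d.
Already past this cycle's first quarter; the next is at 7.383 + 29.531 = 36.914 d, so 36.914 − 15 = 21.914 days.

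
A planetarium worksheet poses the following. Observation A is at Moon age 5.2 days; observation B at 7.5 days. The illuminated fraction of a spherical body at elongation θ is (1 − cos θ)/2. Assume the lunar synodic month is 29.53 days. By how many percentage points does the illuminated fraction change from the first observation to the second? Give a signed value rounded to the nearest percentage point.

+24 pp

θ₁ = 360° × 5.2/29.53 = 63.4°, f₁ = (1 − cos θ₁)/2 = 0.276.
θ₂ = 360° × 7.5/29.53 = 91.4°, f₂ = (1 − cos θ₂)/2 = 0.512.
Change = f₂ − f₁ = +0.236 → +24 percentage points.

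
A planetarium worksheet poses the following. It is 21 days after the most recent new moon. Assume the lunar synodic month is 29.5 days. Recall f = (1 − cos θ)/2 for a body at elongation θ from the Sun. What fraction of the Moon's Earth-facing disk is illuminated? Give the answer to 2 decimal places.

The Moon has covered 21/29.5 of its cycle, so θ ≈ 360° × 21/29.5 = 256.3°.
cos 256.3° = (-0.237), so f = (1 − (-0.237))/2 = 0.619.

0.62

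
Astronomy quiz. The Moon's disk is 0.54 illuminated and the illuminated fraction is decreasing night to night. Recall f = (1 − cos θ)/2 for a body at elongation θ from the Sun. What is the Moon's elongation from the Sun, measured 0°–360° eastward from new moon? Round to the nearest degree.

265°

cos θ = 1 − 2f = -0.080, giving a principal value of 94.6°.
Waning ⇒ past full, so θ = 360° − 94.6° = 265.4°.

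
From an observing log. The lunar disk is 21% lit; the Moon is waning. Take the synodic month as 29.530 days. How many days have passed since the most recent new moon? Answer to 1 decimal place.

25.1 days

Invert f = (1 − cos θ)/2 to get cos θ = 1 − 2(0.21) = 0.580, hence θ₀ = arccos 0.580 = 54.5°.
A waning Moon lies in 180°–360°, so θ = 360° − 54.5° = 305.5°.
Age = 29.530 × 305.5°/360° ≈ 25.06 days.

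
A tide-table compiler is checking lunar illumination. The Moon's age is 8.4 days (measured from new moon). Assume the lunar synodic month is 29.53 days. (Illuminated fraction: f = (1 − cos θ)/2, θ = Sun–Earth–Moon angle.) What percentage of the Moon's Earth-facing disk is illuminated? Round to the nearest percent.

61%

The Moon has covered 8.4/29.53 of its cycle, so θ ≈ 360° × 8.4/29.53 = 102.4°.
With cos θ = (-0.215), the lit fraction is (1 − (-0.215))/2 ≈ 0.607, so 61%.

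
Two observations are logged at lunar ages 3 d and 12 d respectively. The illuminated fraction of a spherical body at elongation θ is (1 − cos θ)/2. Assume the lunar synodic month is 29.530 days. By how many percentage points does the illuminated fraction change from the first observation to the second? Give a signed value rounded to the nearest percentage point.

+82 percentage points

θ₁ = 360° × 3/29.530 = 36.6°, f₁ = (1 − cos θ₁)/2 = 0.098.
θ₂ = 360° × 12/29.530 = 146.3°, f₂ = (1 − cos θ₂)/2 = 0.916.
Change = f₂ − f₁ = +0.817 → +82 percentage points.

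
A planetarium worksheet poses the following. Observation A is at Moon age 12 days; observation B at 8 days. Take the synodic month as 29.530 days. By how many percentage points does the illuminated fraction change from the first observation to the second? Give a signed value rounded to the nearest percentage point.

-35 percentage points

First observation: θ = 360°·12/29.530 = 146.3°, so f = 0.916.
Second observation: θ = 97.5°, f = 0.566.
Δf = 0.566 − 0.916 = -0.350, i.e. -35 pp.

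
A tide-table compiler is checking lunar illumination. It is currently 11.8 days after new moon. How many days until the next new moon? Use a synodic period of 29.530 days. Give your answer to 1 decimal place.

17.7 days

The next new moon completes the synodic month: 29.530 − 11.8 = 17.730 days.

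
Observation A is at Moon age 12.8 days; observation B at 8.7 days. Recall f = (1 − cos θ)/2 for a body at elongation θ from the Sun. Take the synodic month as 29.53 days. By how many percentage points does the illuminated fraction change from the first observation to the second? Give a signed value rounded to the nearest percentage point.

θ₁ = 360° × 12.8/29.53 = 156.0°, f₁ = (1 − cos θ₁)/2 = 0.957.
θ₂ = 360° × 8.7/29.53 = 106.1°, f₂ = (1 − cos θ₂)/2 = 0.638.
Change = f₂ − f₁ = -0.319 → -32 percentage points.

-32 pp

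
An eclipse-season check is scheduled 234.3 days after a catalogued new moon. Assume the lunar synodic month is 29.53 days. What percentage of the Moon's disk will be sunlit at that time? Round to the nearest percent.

4%

234.3 d spans 7 complete synodic months (7 × 29.53 = 206.71 d) plus 27.59 d.
The Moon has covered 27.59/29.53 of its cycle, so θ ≈ 360° × 27.59/29.53 = 336.3°.
cos 336.3° = 0.916, so f = (1 − 0.916)/2 = 0.042, so 4%.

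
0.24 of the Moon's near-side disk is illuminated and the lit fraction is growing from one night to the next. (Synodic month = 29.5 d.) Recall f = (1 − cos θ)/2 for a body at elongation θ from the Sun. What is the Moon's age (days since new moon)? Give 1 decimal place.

4.8 days

Invert f = (1 − cos θ)/2 to get cos θ = 1 − 2(0.24) = 0.520, hence θ₀ = arccos 0.520 = 58.7°.
Before full moon the principal value applies: θ = 58.7°.
That fraction of the synodic month is 58.7/360 × 29.5 d ≈ 4.81 d.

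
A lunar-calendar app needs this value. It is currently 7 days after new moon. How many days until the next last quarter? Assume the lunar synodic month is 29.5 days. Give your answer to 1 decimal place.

15.1 days

Last quarter occurs at elongation 270°, i.e. at age 29.5 × 270/360 = 22.125 d.
That is 22.125 − 7 = 15.125 days ahead.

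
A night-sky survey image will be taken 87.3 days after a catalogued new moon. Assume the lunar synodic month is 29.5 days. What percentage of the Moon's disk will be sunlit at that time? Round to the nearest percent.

2%

87.3 d spans 2 complete synodic months (2 × 29.5 = 59.00 d) plus 28.30 d.
Phase angle: θ = 360°·(28.30 d)/(29.5 d) = 345.4°.
Illuminated fraction = (1 − cos 345.4°)/2 = (1 − 0.968)/2 ≈ 0.016, so 2%.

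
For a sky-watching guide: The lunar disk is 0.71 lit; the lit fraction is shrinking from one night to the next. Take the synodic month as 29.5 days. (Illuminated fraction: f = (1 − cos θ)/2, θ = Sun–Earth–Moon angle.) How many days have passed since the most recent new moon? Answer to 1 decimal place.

20.1 days

Invert f = (1 − cos θ)/2 to get cos θ = 1 − 2(0.71) = -0.420, hence θ₀ = arccos -0.420 = 114.8°.
A waning Moon lies in 180°–360°, so θ = 360° − 114.8° = 245.2°.
That fraction of the synodic month is 245.2/360 × 29.5 d ≈ 20.09 d.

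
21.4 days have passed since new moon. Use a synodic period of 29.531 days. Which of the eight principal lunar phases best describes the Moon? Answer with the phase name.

At 21.4/29.531 of the cycle, θ ≈ 261° — the last quarter range.

last quarter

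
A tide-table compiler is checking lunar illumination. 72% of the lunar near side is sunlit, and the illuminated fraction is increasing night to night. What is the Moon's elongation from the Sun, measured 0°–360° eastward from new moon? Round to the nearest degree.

Invert f = (1 − cos θ)/2 to get cos θ = 1 − 2(0.72) = -0.440, hence θ₀ = arccos -0.440 = 116.1°.
The Moon is waxing (0°–180°), so θ = 116.1° directly.

116°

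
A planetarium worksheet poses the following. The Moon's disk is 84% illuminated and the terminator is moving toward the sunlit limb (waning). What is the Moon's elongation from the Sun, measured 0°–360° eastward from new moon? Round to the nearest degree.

227°

Invert f = (1 − cos θ)/2 to get cos θ = 1 − 2(0.84) = -0.680, hence θ₀ = arccos -0.680 = 132.8°.
Waning ⇒ past full, so θ = 360° − 132.8° = 227.2°.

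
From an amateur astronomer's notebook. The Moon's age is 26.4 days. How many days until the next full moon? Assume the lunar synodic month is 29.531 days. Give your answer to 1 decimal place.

17.9 days

Full moon is 0.5 of the way through the cycle: age 0.5 × 29.531 = 14.765 d.
This lunation's full moon (14.765 d) has passed, so add one period: 44.296 − 26.4 = 17.896 days.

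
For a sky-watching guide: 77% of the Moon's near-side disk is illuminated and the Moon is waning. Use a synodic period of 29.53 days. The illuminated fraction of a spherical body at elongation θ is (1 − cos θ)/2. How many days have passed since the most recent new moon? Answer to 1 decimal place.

19.5 days

cos θ = 1 − 2f = -0.540, giving a principal value of 122.7°.
Since the Moon is past full (waning), take the reflex angle: θ = 360° − 122.7° = 237.3°.
At 360°/29.53 d per day, 237.3° corresponds to 19.47 days.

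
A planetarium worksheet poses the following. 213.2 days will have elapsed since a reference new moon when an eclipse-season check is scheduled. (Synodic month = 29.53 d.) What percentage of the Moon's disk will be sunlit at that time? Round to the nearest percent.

41%

Reduce mod P: 213.2 − 7×29.53 = 6.49 d into the current lunation.
The Moon has covered 6.49/29.53 of its cycle, so θ ≈ 360° × 6.49/29.53 = 79.1°.
cos 79.1° = 0.189, so f = (1 − 0.189)/2 = 0.406, so 41%.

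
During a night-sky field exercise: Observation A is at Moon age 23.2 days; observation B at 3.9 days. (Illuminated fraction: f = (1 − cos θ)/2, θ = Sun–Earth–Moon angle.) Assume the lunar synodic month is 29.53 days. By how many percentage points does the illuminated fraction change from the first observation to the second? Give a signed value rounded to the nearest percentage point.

-23 percentage points

First observation: θ = 360°·23.2/29.53 = 282.8°, so f = 0.389.
Second observation: θ = 47.5°, f = 0.162.
Δf = 0.162 − 0.389 = -0.226, i.e. -23 pp.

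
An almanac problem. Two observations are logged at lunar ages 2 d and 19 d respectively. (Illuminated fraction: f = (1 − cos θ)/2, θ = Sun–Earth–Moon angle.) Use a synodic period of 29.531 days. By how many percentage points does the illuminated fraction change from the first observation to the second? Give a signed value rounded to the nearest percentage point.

+77 pp

First observation: θ = 360°·2/29.531 = 24.4°, so f = 0.045.
Second observation: θ = 231.6°, f = 0.810.
Δf = 0.810 − 0.045 = +0.766, i.e. +77 pp.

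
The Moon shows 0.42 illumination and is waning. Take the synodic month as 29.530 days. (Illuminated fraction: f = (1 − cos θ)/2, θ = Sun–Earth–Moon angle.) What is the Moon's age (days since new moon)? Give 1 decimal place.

From f = (1 − cos θ)/2: cos θ = 1 − 2×0.42 = 0.160; arccos → 80.8°.
Waning ⇒ past full, so θ = 360° − 80.8° = 279.2°.
That fraction of the synodic month is 279.2/360 × 29.530 d ≈ 22.90 d.

22.9 days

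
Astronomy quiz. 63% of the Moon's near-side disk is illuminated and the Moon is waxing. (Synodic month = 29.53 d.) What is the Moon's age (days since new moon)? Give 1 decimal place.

8.6 days

From f = (1 − cos θ)/2: cos θ = 1 − 2×0.63 = -0.260; arccos → 105.1°.
The Moon is waxing (0°–180°), so θ = 105.1° directly.
That fraction of the synodic month is 105.1/360 × 29.53 d ≈ 8.62 d.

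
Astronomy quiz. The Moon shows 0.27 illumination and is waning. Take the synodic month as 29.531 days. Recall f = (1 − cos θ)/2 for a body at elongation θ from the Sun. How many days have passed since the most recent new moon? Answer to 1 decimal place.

From f = (1 − cos θ)/2: cos θ = 1 − 2×0.27 = 0.460; arccos → 62.6°.
Waning ⇒ past full, so θ = 360° − 62.6° = 297.4°.
At 360°/29.531 d per day, 297.4° corresponds to 24.39 days.

24.4 days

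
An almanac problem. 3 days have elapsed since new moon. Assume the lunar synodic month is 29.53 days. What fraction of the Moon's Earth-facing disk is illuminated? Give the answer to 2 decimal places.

The Moon has covered 3/29.53 of its cycle, so θ ≈ 360° × 3/29.53 = 36.6°.
Illuminated fraction = (1 − cos 36.6°)/2 = (1 − 0.803)/2 ≈ 0.098.

0.10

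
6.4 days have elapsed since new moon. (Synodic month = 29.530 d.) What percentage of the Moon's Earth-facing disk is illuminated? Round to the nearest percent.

The Moon has covered 6.4/29.530 of its cycle, so θ ≈ 360° × 6.4/29.530 = 78.0°.
With cos θ = 0.208, the lit fraction is (1 − 0.208)/2 ≈ 0.396, so 40%.

40%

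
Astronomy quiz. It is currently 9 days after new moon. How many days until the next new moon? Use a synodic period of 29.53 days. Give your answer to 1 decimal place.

One full lunation from the last new moon is 29.53 d; remaining = 29.53 − 9 = 20.530 d.

20.5 days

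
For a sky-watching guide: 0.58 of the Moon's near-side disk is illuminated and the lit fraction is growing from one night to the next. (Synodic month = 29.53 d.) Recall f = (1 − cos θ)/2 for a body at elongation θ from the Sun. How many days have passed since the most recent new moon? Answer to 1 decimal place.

cos θ = 1 − 2f = -0.160, giving a principal value of 99.2°.
Waxing ⇒ before full, so θ = 99.2°.
At 360°/29.53 d per day, 99.2° corresponds to 8.14 days.

8.1 days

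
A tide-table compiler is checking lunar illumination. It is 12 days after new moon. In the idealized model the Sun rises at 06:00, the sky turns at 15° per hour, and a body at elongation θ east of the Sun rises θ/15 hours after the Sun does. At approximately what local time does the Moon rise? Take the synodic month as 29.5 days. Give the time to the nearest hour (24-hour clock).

16:00

The Moon has covered 12/29.5 of its cycle, so θ ≈ 360° × 12/29.5 = 146.4°.
Delay after the Sun = 146.4° / (15°/h) ≈ 9.76 h.
06:00 + 9.76 h ≈ 15:46 → 16:00 to the nearest hour.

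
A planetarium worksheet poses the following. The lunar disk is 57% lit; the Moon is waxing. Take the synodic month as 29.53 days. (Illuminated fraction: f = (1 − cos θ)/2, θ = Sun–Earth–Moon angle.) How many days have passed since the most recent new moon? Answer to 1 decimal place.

Invert f = (1 − cos θ)/2 to get cos θ = 1 − 2(0.57) = -0.140, hence θ₀ = arccos -0.140 = 98.0°.
Waxing ⇒ before full, so θ = 98.0°.
At 360°/29.53 d per day, 98.0° corresponds to 8.04 days.

8.0 days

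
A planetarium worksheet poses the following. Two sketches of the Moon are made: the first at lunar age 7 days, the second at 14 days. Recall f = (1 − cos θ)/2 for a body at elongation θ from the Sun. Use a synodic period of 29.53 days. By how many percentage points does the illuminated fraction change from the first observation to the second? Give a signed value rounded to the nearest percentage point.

+53 pp

θ₁ = 360° × 7/29.53 = 85.3°, f₁ = (1 − cos θ₁)/2 = 0.459.
θ₂ = 360° × 14/29.53 = 170.7°, f₂ = (1 − cos θ₂)/2 = 0.993.
Change = f₂ − f₁ = +0.534 → +53 percentage points.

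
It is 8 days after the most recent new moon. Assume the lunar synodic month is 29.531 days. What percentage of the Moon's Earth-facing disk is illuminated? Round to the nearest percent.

57%

The Moon has covered 8/29.531 of its cycle, so θ ≈ 360° × 8/29.531 = 97.5°.
With cos θ = (-0.131), the lit fraction is (1 − (-0.131))/2 ≈ 0.565, so 57%.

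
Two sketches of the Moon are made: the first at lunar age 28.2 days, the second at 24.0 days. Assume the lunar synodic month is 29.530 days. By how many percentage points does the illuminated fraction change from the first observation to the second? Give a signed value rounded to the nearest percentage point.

+29 pp

θ₁ = 360° × 28.2/29.530 = 343.8°, f₁ = (1 − cos θ₁)/2 = 0.020.
θ₂ = 360° × 24.0/29.530 = 292.6°, f₂ = (1 − cos θ₂)/2 = 0.308.
Change = f₂ − f₁ = +0.288 → +29 percentage points.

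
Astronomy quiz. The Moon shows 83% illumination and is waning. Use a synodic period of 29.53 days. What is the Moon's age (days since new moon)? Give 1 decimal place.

18.8 days

Invert f = (1 − cos θ)/2 to get cos θ = 1 − 2(0.83) = -0.660, hence θ₀ = arccos -0.660 = 131.3°.
A waning Moon lies in 180°–360°, so θ = 360° − 131.3° = 228.7°.
At 360°/29.53 d per day, 228.7° corresponds to 18.76 days.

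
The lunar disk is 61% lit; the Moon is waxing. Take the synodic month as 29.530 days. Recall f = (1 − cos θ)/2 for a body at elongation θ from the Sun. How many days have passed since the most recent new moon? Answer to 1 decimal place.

8.4 days

From f = (1 − cos θ)/2: cos θ = 1 − 2×0.61 = -0.220; arccos → 102.7°.
Waxing ⇒ before full, so θ = 102.7°.
That fraction of the synodic month is 102.7/360 × 29.530 d ≈ 8.42 d.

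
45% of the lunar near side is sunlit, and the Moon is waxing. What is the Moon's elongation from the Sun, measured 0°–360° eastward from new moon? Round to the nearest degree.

cos θ = 1 − 2f = 0.100, giving a principal value of 84.3°.
The Moon is waxing (0°–180°), so θ = 84.3° directly.

84°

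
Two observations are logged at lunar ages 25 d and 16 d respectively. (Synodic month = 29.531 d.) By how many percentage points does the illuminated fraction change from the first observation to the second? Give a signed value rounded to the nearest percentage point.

First observation: θ = 360°·25/29.531 = 304.8°, so f = 0.215.
Second observation: θ = 195.0°, f = 0.983.
Δf = 0.983 − 0.215 = +0.768, i.e. +77 pp.

+77 pp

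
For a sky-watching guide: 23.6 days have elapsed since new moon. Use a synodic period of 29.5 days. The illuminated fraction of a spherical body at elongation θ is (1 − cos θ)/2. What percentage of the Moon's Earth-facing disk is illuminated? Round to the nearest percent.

35%

Phase angle: θ = 360°·(23.6 d)/(29.5 d) = 288.0°.
cos 288.0° = 0.309, so f = (1 − 0.309)/2 = 0.345, so 35%.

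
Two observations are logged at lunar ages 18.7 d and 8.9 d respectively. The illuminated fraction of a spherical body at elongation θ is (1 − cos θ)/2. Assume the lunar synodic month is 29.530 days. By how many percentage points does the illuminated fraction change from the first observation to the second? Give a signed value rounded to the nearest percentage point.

-18 pp

First observation: θ = 360°·18.7/29.530 = 228.0°, so f = 0.835.
Second observation: θ = 108.5°, f = 0.659.
Δf = 0.659 − 0.835 = -0.176, i.e. -18 pp.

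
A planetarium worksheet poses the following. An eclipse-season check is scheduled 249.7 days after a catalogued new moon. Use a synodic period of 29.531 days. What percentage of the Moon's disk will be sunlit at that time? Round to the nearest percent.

Reduce mod P: 249.7 − 8×29.531 = 13.45 d into the current lunation.
Elongation θ = 360° × 13.45/29.531 ≈ 164.0°.
With cos θ = (-0.961), the lit fraction is (1 − (-0.961))/2 ≈ 0.981, so 98%.

98%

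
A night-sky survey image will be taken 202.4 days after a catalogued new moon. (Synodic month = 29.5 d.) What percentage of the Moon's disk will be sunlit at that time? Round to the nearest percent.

202.4/29.5 = 6.861 lunations, so 6 complete cycles and 25.40 d into the next.
The Moon has covered 25.40/29.5 of its cycle, so θ ≈ 360° × 25.40/29.5 = 310.0°.
Illuminated fraction = (1 − cos 310.0°)/2 = (1 − 0.642)/2 ≈ 0.179, so 18%.

18%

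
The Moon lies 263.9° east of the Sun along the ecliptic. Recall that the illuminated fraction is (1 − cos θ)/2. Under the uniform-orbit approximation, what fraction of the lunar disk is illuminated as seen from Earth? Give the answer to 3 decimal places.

f = (1 − cos 263.9°)/2 = (1 − (-0.106))/2 ≈ 0.553.

0.553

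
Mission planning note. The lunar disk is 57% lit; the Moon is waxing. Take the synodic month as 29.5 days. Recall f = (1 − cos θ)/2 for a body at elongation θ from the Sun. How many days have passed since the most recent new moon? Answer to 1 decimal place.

8.0 days

From f = (1 − cos θ)/2: cos θ = 1 − 2×0.57 = -0.140; arccos → 98.0°.
Waxing ⇒ before full, so θ = 98.0°.
That fraction of the synodic month is 98.0/360 × 29.5 d ≈ 8.03 d.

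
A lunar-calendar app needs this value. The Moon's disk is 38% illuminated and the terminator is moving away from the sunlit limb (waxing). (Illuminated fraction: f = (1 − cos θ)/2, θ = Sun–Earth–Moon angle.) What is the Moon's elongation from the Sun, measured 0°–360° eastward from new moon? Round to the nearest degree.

cos θ = 1 − 2f = 0.240, giving a principal value of 76.1°.
The Moon is waxing (0°–180°), so θ = 76.1° directly.

76°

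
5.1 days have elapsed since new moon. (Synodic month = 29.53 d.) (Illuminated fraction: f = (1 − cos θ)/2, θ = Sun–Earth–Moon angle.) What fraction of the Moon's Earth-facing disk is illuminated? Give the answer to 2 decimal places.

0.27

The Moon has covered 5.1/29.53 of its cycle, so θ ≈ 360° × 5.1/29.53 = 62.2°.
cos 62.2° = 0.467, so f = (1 − 0.467)/2 = 0.267.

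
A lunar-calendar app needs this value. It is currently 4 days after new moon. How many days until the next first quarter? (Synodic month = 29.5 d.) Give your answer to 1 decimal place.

3.4 days

First quarter occurs at elongation 90°, i.e. at age 29.5 × 90/360 = 7.375 d.
So 3.375 days remain (7.375 − 4).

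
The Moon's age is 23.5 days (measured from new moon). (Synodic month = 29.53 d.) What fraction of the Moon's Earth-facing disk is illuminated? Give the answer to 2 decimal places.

Phase angle: θ = 360°·(23.5 d)/(29.53 d) = 286.5°.
With cos θ = 0.284, the lit fraction is (1 − 0.284)/2 ≈ 0.358.

0.36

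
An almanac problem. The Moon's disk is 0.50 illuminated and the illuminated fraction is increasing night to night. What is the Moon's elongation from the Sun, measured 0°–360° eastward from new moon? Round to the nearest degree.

90°

Invert f = (1 − cos θ)/2 to get cos θ = 1 − 2(0.50) = 0.000, hence θ₀ = arccos 0.000 = 90.0°.
Before full moon the principal value applies: θ = 90.0°.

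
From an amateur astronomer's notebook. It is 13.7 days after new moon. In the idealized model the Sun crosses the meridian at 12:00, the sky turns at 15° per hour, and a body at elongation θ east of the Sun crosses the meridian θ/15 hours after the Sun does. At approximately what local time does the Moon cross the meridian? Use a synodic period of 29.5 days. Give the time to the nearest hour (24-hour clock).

The Moon has covered 13.7/29.5 of its cycle, so θ ≈ 360° × 13.7/29.5 = 167.2°.
Delay after the Sun = 167.2° / (15°/h) ≈ 11.15 h.
12:00 + 11.15 h ≈ 23:09 → 23:00 to the nearest hour.

23:00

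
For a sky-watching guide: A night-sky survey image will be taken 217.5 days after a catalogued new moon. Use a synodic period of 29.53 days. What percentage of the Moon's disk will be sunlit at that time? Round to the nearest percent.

217.5/29.53 = 7.365 lunations, so 7 complete cycles and 10.79 d into the next.
Elongation θ = 360° × 10.79/29.53 ≈ 131.5°.
cos 131.5° = (-0.663), so f = (1 − (-0.663))/2 = 0.832, so 83%.

83%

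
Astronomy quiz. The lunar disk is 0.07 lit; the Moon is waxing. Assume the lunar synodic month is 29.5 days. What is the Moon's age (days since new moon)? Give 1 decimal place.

2.5 days

From f = (1 − cos θ)/2: cos θ = 1 − 2×0.07 = 0.860; arccos → 30.7°.
The Moon is waxing (0°–180°), so θ = 30.7° directly.
At 360°/29.5 d per day, 30.7° corresponds to 2.51 days.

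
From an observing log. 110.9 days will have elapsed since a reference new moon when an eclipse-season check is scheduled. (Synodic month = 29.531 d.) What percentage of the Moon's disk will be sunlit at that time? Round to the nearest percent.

Reduce mod P: 110.9 − 3×29.531 = 22.31 d into the current lunation.
The Moon has covered 22.31/29.531 of its cycle, so θ ≈ 360° × 22.31/29.531 = 271.9°.
Illuminated fraction = (1 − cos 271.9°)/2 = (1 − 0.034)/2 ≈ 0.483, so 48%.

48%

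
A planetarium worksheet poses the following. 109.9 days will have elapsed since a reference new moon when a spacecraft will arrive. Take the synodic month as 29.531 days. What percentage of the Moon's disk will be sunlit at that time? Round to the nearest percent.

Reduce mod P: 109.9 − 3×29.531 = 21.31 d into the current lunation.
Elongation θ = 360° × 21.31/29.531 ≈ 259.7°.
cos 259.7° = (-0.178), so f = (1 − (-0.178))/2 = 0.589, so 59%.

59%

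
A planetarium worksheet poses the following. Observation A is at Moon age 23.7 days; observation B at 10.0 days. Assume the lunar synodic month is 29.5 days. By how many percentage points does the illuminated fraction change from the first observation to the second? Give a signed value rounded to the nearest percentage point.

θ₁ = 360° × 23.7/29.5 = 289.2°, f₁ = (1 − cos θ₁)/2 = 0.335.
θ₂ = 360° × 10.0/29.5 = 122.0°, f₂ = (1 − cos θ₂)/2 = 0.765.
Change = f₂ − f₁ = +0.430 → +43 percentage points.

+43 pp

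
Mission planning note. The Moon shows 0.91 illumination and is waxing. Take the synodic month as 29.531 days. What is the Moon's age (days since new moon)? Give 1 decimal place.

Invert f = (1 − cos θ)/2 to get cos θ = 1 − 2(0.91) = -0.820, hence θ₀ = arccos -0.820 = 145.1°.
The Moon is waxing (0°–180°), so θ = 145.1° directly.
That fraction of the synodic month is 145.1/360 × 29.531 d ≈ 11.90 d.

11.9 days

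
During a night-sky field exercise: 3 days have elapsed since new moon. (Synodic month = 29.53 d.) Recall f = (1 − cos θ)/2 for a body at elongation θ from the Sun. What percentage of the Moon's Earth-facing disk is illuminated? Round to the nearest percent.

Elongation θ = 360° × 3/29.53 ≈ 36.6°.
cos 36.6° = 0.803, so f = (1 − 0.803)/2 = 0.098, so 10%.

10%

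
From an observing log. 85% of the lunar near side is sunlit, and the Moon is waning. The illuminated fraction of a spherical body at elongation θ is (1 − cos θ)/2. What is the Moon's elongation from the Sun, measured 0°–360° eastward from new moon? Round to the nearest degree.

cos θ = 1 − 2f = -0.700, giving a principal value of 134.4°.
Waning ⇒ past full, so θ = 360° − 134.4° = 225.6°.

226°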